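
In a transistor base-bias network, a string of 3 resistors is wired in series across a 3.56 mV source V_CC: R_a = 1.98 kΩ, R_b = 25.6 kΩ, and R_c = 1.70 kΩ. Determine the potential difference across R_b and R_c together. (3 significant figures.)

V ≈ 3.32 mV

Series total: ΣR = 1.98 + 25.6 + 1.70 = 29.28 kΩ.
R_{R_b..R_c} = 25.6 + 1.70 = 27.30 kΩ.
Voltage divider: V = V_CC · (27.30 / 29.28) = 3.56 × 0.9324 = 3.319 mV.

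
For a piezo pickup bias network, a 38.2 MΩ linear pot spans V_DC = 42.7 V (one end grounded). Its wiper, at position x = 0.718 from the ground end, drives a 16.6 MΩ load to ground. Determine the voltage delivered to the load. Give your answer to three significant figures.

V_out ≈ 20.9 V

Split the track: R_lower = x·R_p = 27.43 MΩ, R_upper = (1−x)·R_p = 10.77 MΩ.
R_L loads the lower segment: effective lower R = 10.34 MΩ.
Loaded-divider output: V_out = 42.7 × 0.4898 = 20.91 V.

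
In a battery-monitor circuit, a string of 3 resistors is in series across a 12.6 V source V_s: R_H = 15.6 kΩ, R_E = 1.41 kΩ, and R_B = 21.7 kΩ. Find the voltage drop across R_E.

ΣR = 15.6 + 1.41 + 21.7 = 38.71 kΩ.
V = V_s · R/ΣR = 12.6 × 0.03642 = 0.4590 V.

V ≈ 0.459 V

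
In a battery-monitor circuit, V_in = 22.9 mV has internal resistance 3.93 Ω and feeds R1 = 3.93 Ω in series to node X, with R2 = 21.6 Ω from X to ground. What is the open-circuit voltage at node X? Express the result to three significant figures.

V_th ≈ 16.8 mV

R1' = 3.93 + 3.93 = 7.860 Ω (source resistance + R1).
With X open, the divider is unloaded: V_th = 22.9 × 21.6/29.46 = 16.79 mV.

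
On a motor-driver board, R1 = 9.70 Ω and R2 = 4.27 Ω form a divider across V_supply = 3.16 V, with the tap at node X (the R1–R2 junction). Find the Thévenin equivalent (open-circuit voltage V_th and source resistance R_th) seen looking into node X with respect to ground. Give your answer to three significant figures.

With X open, the divider is unloaded: V_th = 3.16 × 4.27/13.97 = 0.9659 V.
Looking into X with the source shorted: R_th = R1·R2/(R1+R2) = 9.700 × 4.27/13.97 = 2.965 Ω.

V_th ≈ 0.966 V, R_th ≈ 2.96 Ω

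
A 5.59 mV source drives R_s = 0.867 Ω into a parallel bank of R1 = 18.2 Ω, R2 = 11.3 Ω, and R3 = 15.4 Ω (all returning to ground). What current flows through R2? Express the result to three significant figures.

I ≈ 0.419 mA

Parallel bank: R_p = 1/(1/18.2 + 1/11.3 + 1/15.4) = 4.799 Ω.
V_A by voltage divider: V_A = 5.59 × 4.799/(0.867 + 4.799) = 4.735 mV.
Branch current I = V_A/R2 = 4.735/11.3 = 0.4190 mA.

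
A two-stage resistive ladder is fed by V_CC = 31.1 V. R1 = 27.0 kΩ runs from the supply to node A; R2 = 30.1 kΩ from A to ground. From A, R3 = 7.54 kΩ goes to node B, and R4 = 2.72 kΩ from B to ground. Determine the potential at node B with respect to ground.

Node A sees R2 in parallel with the series input of stage 2, R3 + R4 = 10.26 kΩ.
R2 ‖ (R3+R4) = 7.652 kΩ.
V_A = 31.1 × 7.652/(27.0 + 7.652) = 6.867 V.
Stage 2 is unloaded, so V_B = V_A · R4/(R3+R4) = 6.867 × 2.72/10.26 = 1.821 V.

V_B ≈ 1.82 V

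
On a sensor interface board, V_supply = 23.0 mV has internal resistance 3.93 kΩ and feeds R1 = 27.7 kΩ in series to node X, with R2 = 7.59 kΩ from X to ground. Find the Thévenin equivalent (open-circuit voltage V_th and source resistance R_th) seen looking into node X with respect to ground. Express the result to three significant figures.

V_th ≈ 4.45 mV, R_th ≈ 6.12 kΩ

R1' = 3.93 + 27.7 = 31.63 kΩ (source resistance + R1).
With X open, the divider is unloaded: V_th = 23.0 × 7.59/39.22 = 4.451 mV.
Zeroing V_supply shorts the top of R1' to ground, so R_th = R1' ‖ R2 = 6.121 kΩ.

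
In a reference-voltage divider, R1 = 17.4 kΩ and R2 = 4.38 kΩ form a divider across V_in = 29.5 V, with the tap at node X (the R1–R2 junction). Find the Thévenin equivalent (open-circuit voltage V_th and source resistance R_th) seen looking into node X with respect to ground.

With X open, the divider is unloaded: V_th = 29.5 × 4.38/21.78 = 5.933 V.
With V_in suppressed (replaced by a short), R_th = R1 ‖ R2 = (17.40 × 4.38)/(17.40 + 4.38) = 3.499 kΩ.

V_th ≈ 5.93 V, R_th ≈ 3.50 kΩ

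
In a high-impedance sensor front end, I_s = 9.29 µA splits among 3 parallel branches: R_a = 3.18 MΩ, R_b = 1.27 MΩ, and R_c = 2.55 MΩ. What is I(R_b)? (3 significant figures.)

I ≈ 4.90 µA

Total conductance ΣG = 1/3.18 + 1/1.27 + 1/2.55 = 1.494 (units of 1/MΩ).
R_b takes the fraction G_k/ΣG = 0.7874/1.494 = 0.5270, so I = 9.29 × 0.5270 = 4.896 µA.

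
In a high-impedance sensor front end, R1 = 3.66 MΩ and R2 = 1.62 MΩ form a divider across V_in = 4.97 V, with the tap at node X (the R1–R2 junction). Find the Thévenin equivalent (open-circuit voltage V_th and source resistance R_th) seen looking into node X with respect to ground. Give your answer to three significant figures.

V_th is the unloaded tap voltage: V_in · R2/(R1+R2) = 4.97 × 0.3068 = 1.525 V.
Looking into X with the source shorted: R_th = R1·R2/(R1+R2) = 3.660 × 1.62/5.280 = 1.123 MΩ.

V_th ≈ 1.52 V, R_th ≈ 1.12 MΩ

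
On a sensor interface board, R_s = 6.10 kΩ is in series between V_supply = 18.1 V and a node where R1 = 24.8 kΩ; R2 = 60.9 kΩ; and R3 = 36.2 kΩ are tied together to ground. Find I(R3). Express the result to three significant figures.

I ≈ 0.330 mA

Combine the parallel branches: R_p = (1/24.8 + 1/60.9 + 1/36.2)⁻¹ = 11.85 kΩ.
V_A by voltage divider: V_A = 18.1 × 11.85/(6.10 + 11.85) = 11.95 V.
I(R3) = V_A / R3 = 11.95/36.2 = 0.3301 mA.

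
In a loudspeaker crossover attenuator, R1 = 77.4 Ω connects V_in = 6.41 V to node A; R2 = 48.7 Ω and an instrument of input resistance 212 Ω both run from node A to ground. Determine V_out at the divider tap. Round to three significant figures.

V_out ≈ 2.17 V

The load sits in parallel with R2, giving an effective lower resistance R2' = R2·R_L/(R2+R_L) = 39.60 Ω.
Voltage divider with the loaded lower leg: V_out = 6.41 × 39.60/(77.4 + 39.60) = 6.41 × 0.3385 = 2.170 V.
(Unloaded it would be 2.48 V; the load pulls it down.)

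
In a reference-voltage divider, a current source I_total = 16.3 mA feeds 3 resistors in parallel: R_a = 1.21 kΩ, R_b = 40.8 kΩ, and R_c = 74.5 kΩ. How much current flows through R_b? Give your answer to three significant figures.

I ≈ 0.462 mA

ΣG = 1/1.21 + 1/40.8 + 1/74.5 = 0.8644.
By the current-divider rule, I = I_total · G_k/ΣG = 16.3 × 0.02836 = 0.4622 mA.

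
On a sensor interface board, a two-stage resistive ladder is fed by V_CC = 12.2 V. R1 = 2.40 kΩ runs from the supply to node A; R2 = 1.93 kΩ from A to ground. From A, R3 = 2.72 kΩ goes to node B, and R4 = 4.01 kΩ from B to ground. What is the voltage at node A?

V_A ≈ 4.69 V

Node A sees R2 in parallel with the series input of stage 2, R3 + R4 = 6.730 kΩ.
R2 ‖ (R3+R4) = 1.500 kΩ.
V_A = 12.2 × 1.500/(2.40 + 1.500) = 4.692 V.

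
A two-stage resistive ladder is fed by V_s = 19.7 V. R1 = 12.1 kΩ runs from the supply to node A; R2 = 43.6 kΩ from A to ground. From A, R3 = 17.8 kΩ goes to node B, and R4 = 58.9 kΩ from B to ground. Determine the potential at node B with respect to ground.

The second stage (R3 + R4 = 76.70 kΩ) loads node A in parallel with R2.
R2 ‖ (R3+R4) = 27.80 kΩ.
V_A = 19.7 × 27.80/(12.1 + 27.80) = 13.73 V.
Then the unloaded second divider: V_B = V_A × R4/(R3+R4) = 13.73 × 0.7679 = 10.54 V.

V_B ≈ 10.5 V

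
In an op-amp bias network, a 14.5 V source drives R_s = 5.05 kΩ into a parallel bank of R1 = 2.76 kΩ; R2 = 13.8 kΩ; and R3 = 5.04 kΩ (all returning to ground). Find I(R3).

Equivalent of the parallel group: R_p = 1.579 kΩ.
Node voltage V_A = V_CC · R_p/(R_s + R_p) = 14.5 × 0.2382 = 3.454 V.
Branch current I = V_A/R3 = 3.454/5.04 = 0.6854 mA.

I ≈ 0.685 mA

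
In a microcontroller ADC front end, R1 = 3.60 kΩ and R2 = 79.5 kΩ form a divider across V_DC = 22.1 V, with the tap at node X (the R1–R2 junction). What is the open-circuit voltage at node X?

Open-circuit (no load on X): V_th = V_DC · R2/(R1 + R2) = 22.1 × 79.5/(3.600 + 79.5) = 21.14 V.

V_th ≈ 21.1 V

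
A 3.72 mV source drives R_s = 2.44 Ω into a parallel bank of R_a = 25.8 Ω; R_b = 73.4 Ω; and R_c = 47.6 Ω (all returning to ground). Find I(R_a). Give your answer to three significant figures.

Parallel bank: R_p = 1/(1/25.8 + 1/73.4 + 1/47.6) = 13.63 Ω.
Node voltage V_A = V_supply · R_p/(R_s + R_p) = 3.72 × 0.8481 = 3.155 mV.
Branch current I = V_A/R_a = 3.155/25.8 = 0.1223 mA.

I ≈ 0.122 mA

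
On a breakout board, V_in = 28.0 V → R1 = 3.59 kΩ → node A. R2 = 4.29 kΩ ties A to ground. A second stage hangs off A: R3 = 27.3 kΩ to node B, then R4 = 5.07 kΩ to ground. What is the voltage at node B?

V_B ≈ 2.25 V

Node A sees R2 in parallel with the series input of stage 2, R3 + R4 = 32.37 kΩ.
R2 ‖ (R3+R4) = 3.788 kΩ.
V_A = 28.0 × 3.788/(3.59 + 3.788) = 14.38 V.
V_B = V_A × 0.1566 = 2.252 V.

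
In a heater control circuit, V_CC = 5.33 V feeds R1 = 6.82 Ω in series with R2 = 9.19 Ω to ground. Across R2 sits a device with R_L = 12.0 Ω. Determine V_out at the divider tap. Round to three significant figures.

R2 ‖ R_L = (9.19 × 12.0)/(9.19 + 12.0) = 5.204 Ω.
Then V_out = V_CC · R2'/(R1 + R2') = 5.33 × 5.204/12.02 = 2.307 V.

V_out ≈ 2.31 V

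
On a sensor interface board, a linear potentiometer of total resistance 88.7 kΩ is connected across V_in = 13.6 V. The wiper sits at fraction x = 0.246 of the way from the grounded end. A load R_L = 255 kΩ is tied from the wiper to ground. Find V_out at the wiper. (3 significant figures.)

The pot divides into 66.88 kΩ above the wiper and 21.82 kΩ below.
Lower segment in parallel with the load: 21.82 ‖ 255 = 20.10 kΩ.
Loaded-divider output: V_out = 13.6 × 0.2311 = 3.143 V.
(Unloaded: V_out = x·V_in = 3.35 V.)

V_out ≈ 3.14 V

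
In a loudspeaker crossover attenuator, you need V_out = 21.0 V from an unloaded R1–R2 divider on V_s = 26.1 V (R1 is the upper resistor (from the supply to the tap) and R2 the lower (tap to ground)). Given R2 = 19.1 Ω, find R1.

R1 ≈ 4.64 Ω

The divider ratio is R2/(R1+R2) = 21.0/26.1 = 0.8046.
So R1 = R2 · (V_s/V_out − 1) = 19.1 × (26.1/21.0 − 1) = 19.1 × 0.2429 = 4.639 Ω.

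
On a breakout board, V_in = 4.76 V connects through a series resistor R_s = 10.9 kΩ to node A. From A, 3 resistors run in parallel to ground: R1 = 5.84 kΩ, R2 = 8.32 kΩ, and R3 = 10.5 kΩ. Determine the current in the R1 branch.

I ≈ 0.156 mA

Combine the parallel branches: R_p = (1/5.84 + 1/8.32 + 1/10.5)⁻¹ = 2.586 kΩ.
Node voltage V_A = V_in · R_p/(R_s + R_p) = 4.76 × 0.1918 = 0.9128 V.
Branch current I = V_A/R1 = 0.9128/5.84 = 0.1563 mA.
(Equivalently: I_total = 0.3530 mA, then current-divider fraction G_k/ΣG = 0.4428.)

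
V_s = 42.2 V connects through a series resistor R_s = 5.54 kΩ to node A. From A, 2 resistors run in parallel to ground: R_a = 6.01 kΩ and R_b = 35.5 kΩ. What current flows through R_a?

I ≈ 3.38 mA

Parallel bank: R_p = 1/(1/6.01 + 1/35.5) = 5.140 kΩ.
V_A by voltage divider: V_A = 42.2 × 5.140/(5.54 + 5.140) = 20.31 V.
Branch current I = V_A/R_a = 20.31/6.01 = 3.379 mA.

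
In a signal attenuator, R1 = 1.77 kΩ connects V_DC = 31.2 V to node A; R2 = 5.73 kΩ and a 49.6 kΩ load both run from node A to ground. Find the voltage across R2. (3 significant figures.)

First combine the lower leg with the load: R2 ‖ R_L = 5.137 kΩ.
Voltage divider with the loaded lower leg: V_out = 31.2 × 5.137/(1.77 + 5.137) = 31.2 × 0.7437 = 23.20 V.

V_out ≈ 23.2 V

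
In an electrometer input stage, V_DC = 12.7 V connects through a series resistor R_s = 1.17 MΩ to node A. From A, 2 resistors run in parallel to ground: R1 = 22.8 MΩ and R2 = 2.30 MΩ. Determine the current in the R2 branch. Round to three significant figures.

I ≈ 3.54 µA

Combine the parallel branches: R_p = (1/22.8 + 1/2.30)⁻¹ = 2.089 MΩ.
Node voltage V_A = V_DC · R_p/(R_s + R_p) = 12.7 × 0.6410 = 8.141 V.
I(R2) = V_A / R2 = 8.141/2.30 = 3.540 µA.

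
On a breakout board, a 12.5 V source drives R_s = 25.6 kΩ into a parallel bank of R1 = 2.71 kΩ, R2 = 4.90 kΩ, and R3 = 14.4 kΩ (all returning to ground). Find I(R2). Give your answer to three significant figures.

Equivalent of the parallel group: R_p = 1.556 kΩ.
V_A = 12.5 × 1.556/27.16 = 0.7164 V.
Branch current I = V_A/R2 = 0.7164/4.90 = 0.1462 mA.

I ≈ 0.146 mA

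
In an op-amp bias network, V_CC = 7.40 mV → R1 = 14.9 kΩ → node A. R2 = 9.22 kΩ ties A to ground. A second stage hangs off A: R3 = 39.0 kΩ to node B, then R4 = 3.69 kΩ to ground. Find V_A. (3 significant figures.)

V_A ≈ 2.50 mV

Looking into the second stage from A: R3 + R4 = 42.69 kΩ appears in parallel with R2.
R2 ‖ (R3+R4) = 7.582 kΩ.
So V_A = 7.40 × 0.3373 = 2.496 mV.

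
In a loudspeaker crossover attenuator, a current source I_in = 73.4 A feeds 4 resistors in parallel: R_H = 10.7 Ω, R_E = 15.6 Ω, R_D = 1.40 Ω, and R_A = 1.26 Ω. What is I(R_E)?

I ≈ 2.83 A

Conductances: ΣG = 1/10.7 + 1/15.6 + 1/1.40 + 1/1.26 = 1.665 (1/Ω).
R_E takes the fraction G_k/ΣG = 0.06410/1.665 = 0.03849, so I = 73.4 × 0.03849 = 2.825 A.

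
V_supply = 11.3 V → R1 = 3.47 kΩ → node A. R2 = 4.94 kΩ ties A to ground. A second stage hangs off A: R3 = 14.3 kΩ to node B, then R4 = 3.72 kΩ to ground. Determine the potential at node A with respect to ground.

Node A sees R2 in parallel with the series input of stage 2, R3 + R4 = 18.02 kΩ.
R2 ‖ (R3+R4) = 3.877 kΩ.
V_A = 11.3 × 3.877/(3.47 + 3.877) = 5.963 V.

V_A ≈ 5.96 V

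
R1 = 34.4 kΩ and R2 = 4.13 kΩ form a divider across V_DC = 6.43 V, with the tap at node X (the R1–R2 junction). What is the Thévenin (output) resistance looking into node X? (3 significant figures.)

Zeroing V_DC shorts the top of R1 to ground, so R_th = R1 ‖ R2 = 3.687 kΩ.

R_th ≈ 3.69 kΩ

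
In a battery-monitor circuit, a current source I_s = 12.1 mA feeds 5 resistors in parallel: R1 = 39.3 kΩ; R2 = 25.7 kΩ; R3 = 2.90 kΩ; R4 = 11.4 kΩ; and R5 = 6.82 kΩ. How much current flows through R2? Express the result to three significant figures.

Total conductance ΣG = 1/39.3 + 1/25.7 + 1/2.90 + 1/11.4 + 1/6.82 = 0.6435 (units of 1/kΩ).
R2 takes the fraction G_k/ΣG = 0.03891/0.6435 = 0.06046, so I = 12.1 × 0.06046 = 0.7316 mA.

I ≈ 0.732 mA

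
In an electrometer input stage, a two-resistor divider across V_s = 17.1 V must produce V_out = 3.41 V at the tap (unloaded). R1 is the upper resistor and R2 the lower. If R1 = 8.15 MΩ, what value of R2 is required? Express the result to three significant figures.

R2 ≈ 2.03 MΩ

Required fraction k = V_out/V_s = 0.1994.
R2 = R1 · 0.1994/(1 − 0.1994) = 2.030 MΩ.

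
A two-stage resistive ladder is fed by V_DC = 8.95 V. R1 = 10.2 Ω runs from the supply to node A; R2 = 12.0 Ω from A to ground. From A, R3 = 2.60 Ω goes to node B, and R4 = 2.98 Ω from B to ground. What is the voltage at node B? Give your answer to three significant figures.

Node A sees R2 in parallel with the series input of stage 2, R3 + R4 = 5.580 Ω.
Effective lower resistance at A: R2 ‖ 5.580 = 3.809 Ω.
V_A = 8.95 × 3.809/(10.2 + 3.809) = 2.433 V.
Then the unloaded second divider: V_B = V_A × R4/(R3+R4) = 2.433 × 0.5341 = 1.300 V.

V_B ≈ 1.30 V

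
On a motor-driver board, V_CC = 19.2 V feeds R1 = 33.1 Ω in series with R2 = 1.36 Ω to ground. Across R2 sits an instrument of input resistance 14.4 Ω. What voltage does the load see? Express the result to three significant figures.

The load sits in parallel with R2, giving an effective lower resistance R2' = R2·R_L/(R2+R_L) = 1.243 Ω.
Then V_out = V_CC · R2'/(R1 + R2') = 19.2 × 1.243/34.34 = 0.6947 V.

V_out ≈ 0.695 V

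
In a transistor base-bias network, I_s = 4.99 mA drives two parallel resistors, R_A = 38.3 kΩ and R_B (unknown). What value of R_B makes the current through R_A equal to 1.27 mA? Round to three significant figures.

R_B ≈ 13.1 kΩ

The fraction through R_A equals R_B/(R_A+R_B).
1.27/4.99 = R_B/(R_A + R_B) → R_B = R_A · (0.2545)/(1 − 0.2545) = 38.3 × 0.3414 = 13.08 kΩ.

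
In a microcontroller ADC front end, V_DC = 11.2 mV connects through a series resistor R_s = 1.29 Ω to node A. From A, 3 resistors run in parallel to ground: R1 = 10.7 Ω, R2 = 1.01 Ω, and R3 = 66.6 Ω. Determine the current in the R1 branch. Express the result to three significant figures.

I ≈ 0.433 mA

Combine the parallel branches: R_p = (1/10.7 + 1/1.01 + 1/66.6)⁻¹ = 0.9103 Ω.
Node voltage V_A = V_DC · R_p/(R_s + R_p) = 11.2 × 0.4137 = 4.634 mV.
Branch current I = V_A/R1 = 4.634/10.7 = 0.4330 mA.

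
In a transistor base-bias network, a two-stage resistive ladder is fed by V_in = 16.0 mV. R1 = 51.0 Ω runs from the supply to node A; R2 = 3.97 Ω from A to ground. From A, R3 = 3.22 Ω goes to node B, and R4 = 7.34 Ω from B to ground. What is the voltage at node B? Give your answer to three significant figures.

V_B ≈ 0.595 mV

The second stage (R3 + R4 = 10.56 Ω) loads node A in parallel with R2.
R2 ‖ (R3+R4) = 2.885 Ω.
So V_A = 16.0 × 0.05354 = 0.8567 mV.
Stage 2 is unloaded, so V_B = V_A · R4/(R3+R4) = 0.8567 × 7.34/10.56 = 0.5955 mV.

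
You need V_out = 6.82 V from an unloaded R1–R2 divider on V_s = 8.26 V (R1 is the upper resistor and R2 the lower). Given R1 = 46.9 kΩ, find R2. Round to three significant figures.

R2 ≈ 222 kΩ

The divider ratio is R2/(R1+R2) = 6.82/8.26 = 0.8257.
R2 = R1 · 0.8257/(1 − 0.8257) = 222.1 kΩ.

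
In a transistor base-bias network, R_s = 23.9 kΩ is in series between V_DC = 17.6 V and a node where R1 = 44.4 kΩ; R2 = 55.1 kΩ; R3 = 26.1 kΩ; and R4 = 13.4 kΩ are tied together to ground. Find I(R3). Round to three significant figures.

Equivalent of the parallel group: R_p = 6.510 kΩ.
V_A = 17.6 × 6.510/30.41 = 3.768 V.
Branch current I = V_A/R3 = 3.768/26.1 = 0.1444 mA.

I ≈ 0.144 mA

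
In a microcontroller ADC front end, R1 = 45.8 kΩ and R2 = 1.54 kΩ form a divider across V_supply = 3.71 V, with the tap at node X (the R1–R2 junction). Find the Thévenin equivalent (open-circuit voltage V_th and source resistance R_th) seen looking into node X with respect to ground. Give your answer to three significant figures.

V_th ≈ 0.121 V, R_th ≈ 1.49 kΩ

With X open, the divider is unloaded: V_th = 3.71 × 1.54/47.34 = 0.1207 V.
Zeroing V_supply shorts the top of R1 to ground, so R_th = R1 ‖ R2 = 1.490 kΩ.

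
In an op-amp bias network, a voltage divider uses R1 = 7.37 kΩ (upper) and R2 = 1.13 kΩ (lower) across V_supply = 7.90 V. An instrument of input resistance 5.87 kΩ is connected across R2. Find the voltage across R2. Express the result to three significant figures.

First combine the lower leg with the load: R2 ‖ R_L = 0.9476 kΩ.
Then V_out = V_supply · R2'/(R1 + R2') = 7.90 × 0.9476/8.318 = 0.9000 V.
(Unloaded it would be 1.05 V; the load pulls it down.)

V_out ≈ 0.900 V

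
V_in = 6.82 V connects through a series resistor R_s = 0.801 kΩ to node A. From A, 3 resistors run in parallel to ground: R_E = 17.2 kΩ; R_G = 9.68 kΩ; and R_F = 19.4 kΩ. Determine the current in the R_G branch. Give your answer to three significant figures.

Combine the parallel branches: R_p = (1/17.2 + 1/9.68 + 1/19.4)⁻¹ = 4.695 kΩ.
Node voltage V_A = V_in · R_p/(R_s + R_p) = 6.82 × 0.8543 = 5.826 V.
I(R_G) = V_A / R_G = 5.826/9.68 = 0.6019 mA.
(Check via current divider: I_total = 1.241 mA; share G_k/ΣG = 0.4850 → same result.)

I ≈ 0.602 mA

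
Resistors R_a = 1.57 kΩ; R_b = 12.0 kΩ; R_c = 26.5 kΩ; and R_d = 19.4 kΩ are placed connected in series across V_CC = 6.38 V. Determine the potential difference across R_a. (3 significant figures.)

V ≈ 0.168 V

ΣR = 1.57 + 12.0 + 26.5 + 19.4 = 59.47 kΩ.
Voltage divider: V = V_CC · (1.570 / 59.47) = 6.38 × 0.02640 = 0.1684 V.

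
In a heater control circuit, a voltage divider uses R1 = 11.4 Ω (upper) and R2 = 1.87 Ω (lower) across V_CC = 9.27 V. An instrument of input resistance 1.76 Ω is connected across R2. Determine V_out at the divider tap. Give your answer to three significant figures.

R2 ‖ R_L = (1.87 × 1.76)/(1.87 + 1.76) = 0.9067 Ω.
Now apply the divider: V_out = 9.27 × 0.07367 = 0.6829 V.

V_out ≈ 0.683 V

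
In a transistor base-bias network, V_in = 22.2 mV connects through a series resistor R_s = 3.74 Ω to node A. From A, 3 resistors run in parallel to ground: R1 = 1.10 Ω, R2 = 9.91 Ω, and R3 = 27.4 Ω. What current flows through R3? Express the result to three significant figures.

Combine the parallel branches: R_p = (1/1.10 + 1/9.91 + 1/27.4)⁻¹ = 0.9556 Ω.
V_A by voltage divider: V_A = 22.2 × 0.9556/(3.74 + 0.9556) = 4.518 mV.
I(R3) = V_A / R3 = 4.518/27.4 = 0.1649 mA.

I ≈ 0.165 mA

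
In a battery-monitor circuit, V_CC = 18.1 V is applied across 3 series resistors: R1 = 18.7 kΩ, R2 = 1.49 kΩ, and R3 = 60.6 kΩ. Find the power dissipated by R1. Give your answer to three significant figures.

The common current is I = 18.1/80.79 = 0.2240 mA.
V(R1) = I·R = 4.190 V; P = V·I = 4.190 × 0.2240 = 0.9386 mW.

P ≈ 0.939 mW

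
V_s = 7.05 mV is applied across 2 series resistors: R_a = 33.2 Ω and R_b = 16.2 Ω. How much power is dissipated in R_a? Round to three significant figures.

Series current I = V_s/ΣR = 7.05/49.40 = 0.1427 mA.
V(R_a) = I·R = 4.738 mV; P = V·I = 4.738 × 0.1427 = 0.6762 µW.

P ≈ 0.676 µW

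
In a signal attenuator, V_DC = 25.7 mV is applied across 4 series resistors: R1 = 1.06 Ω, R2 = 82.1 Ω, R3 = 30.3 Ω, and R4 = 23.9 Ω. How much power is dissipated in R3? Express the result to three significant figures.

P ≈ 1.06 µW

Series current I = V_DC/ΣR = 25.7/137.4 = 0.1871 mA.
V(R3) = I·R = 5.669 mV; P = V·I = 5.669 × 0.1871 = 1.061 µW.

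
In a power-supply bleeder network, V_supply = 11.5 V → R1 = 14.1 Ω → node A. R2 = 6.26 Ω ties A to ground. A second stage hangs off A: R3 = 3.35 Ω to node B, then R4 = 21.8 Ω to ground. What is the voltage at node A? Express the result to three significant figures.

Node A sees R2 in parallel with the series input of stage 2, R3 + R4 = 25.15 Ω.
R2 ‖ (R3+R4) = 5.012 Ω.
V_A = 11.5 × 5.012/(14.1 + 5.012) = 3.016 V.

V_A ≈ 3.02 V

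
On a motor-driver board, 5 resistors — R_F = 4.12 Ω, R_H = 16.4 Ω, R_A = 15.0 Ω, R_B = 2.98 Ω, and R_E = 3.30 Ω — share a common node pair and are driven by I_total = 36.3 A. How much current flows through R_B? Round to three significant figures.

I ≈ 12.1 A

ΣG = 1/4.12 + 1/16.4 + 1/15.0 + 1/2.98 + 1/3.30 = 1.009.
R_B takes the fraction G_k/ΣG = 0.3356/1.009 = 0.3326, so I = 36.3 × 0.3326 = 12.07 A.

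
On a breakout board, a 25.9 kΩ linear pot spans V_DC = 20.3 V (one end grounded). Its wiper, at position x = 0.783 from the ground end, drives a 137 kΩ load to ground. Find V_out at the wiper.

V_out ≈ 15.4 V

Lower segment x·R_p = 20.28 kΩ; upper segment (1−x)·R_p = 5.620 kΩ.
Lower segment in parallel with the load: 20.28 ‖ 137 = 17.66 kΩ.
Then V_out = V_DC · 17.66/(5.620 + 17.66) = 15.40 V.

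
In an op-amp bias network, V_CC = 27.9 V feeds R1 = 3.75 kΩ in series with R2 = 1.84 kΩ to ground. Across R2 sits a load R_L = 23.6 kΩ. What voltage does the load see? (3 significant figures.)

First combine the lower leg with the load: R2 ‖ R_L = 1.707 kΩ.
Voltage divider with the loaded lower leg: V_out = 27.9 × 1.707/(3.75 + 1.707) = 27.9 × 0.3128 = 8.727 V.

V_out ≈ 8.73 V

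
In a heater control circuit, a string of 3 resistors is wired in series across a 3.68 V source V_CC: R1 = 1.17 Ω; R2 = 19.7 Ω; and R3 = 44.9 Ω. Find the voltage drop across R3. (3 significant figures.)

ΣR = 1.17 + 19.7 + 44.9 = 65.77 Ω.
Voltage divider: V = V_CC · (44.90 / 65.77) = 3.68 × 0.6827 = 2.512 V.

V ≈ 2.51 V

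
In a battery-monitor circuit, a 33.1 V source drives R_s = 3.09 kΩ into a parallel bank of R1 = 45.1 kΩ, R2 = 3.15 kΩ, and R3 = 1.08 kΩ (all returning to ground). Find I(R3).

I ≈ 6.24 mA

Parallel bank: R_p = 1/(1/45.1 + 1/3.15 + 1/1.08) = 0.7902 kΩ.
Node voltage V_A = V_supply · R_p/(R_s + R_p) = 33.1 × 0.2036 = 6.741 V.
Branch current I = V_A/R3 = 6.741/1.08 = 6.241 mA.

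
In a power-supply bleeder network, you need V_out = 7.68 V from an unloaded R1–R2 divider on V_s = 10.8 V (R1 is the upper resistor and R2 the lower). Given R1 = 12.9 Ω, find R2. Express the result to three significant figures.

R2 ≈ 31.8 Ω

V_out/V_s = R2/(R1+R2) = 0.7111.
Rearranging, R2 = R1·k/(1−k) = 12.9 × 2.462 = 31.75 Ω.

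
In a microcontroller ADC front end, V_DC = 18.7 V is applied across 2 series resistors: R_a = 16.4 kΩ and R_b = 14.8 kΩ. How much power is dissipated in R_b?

P ≈ 5.32 mW

The common current is I = 18.7/31.20 = 0.5994 mA.
V(R_b) = I·R = 8.871 V; P = V·I = 8.871 × 0.5994 = 5.317 mW.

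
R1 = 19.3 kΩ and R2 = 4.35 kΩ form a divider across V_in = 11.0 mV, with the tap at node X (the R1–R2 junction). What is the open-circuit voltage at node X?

V_th ≈ 2.02 mV

With X open, the divider is unloaded: V_th = 11.0 × 4.35/23.65 = 2.023 mV.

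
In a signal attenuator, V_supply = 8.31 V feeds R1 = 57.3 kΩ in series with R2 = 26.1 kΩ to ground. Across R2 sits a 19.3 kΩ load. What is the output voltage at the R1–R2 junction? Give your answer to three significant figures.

V_out ≈ 1.35 V

First combine the lower leg with the load: R2 ‖ R_L = 11.10 kΩ.
Then V_out = V_supply · R2'/(R1 + R2') = 8.31 × 11.10/68.40 = 1.348 V.
(Unloaded it would be 2.60 V; the load pulls it down.)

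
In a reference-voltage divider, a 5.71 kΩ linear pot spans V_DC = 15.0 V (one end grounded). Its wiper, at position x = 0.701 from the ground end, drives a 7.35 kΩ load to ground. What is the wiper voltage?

V_out ≈ 9.04 V

The pot divides into 1.707 kΩ above the wiper and 4.003 kΩ below.
(x·R_p) ‖ R_L = 2.591 kΩ.
V_out = 15.0 × 2.591/(1.707 + 2.591) = 9.043 V.
(Unloaded: V_out = x·V_DC = 10.5 V.)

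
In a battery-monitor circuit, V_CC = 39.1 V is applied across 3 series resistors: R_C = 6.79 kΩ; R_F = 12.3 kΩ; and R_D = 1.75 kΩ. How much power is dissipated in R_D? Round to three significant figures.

ΣR = 20.84 kΩ → I = 39.1/20.84 = 1.876 mA.
V(R_D) = I·R = 3.283 V; P = V·I = 3.283 × 1.876 = 6.160 mW.

P ≈ 6.16 mW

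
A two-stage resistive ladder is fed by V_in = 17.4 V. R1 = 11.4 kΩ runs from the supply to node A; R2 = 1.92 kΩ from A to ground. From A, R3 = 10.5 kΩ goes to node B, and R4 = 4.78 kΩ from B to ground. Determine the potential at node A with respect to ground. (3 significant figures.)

Looking into the second stage from A: R3 + R4 = 15.28 kΩ appears in parallel with R2.
R2 ‖ (R3+R4) = 1.706 kΩ.
First divider: V_A = V_in · 1.706/(11.4 + 1.706) = 2.265 V.

V_A ≈ 2.26 V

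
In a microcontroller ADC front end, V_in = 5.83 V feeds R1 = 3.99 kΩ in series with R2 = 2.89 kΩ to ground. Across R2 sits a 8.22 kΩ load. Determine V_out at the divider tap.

V_out ≈ 2.03 V

First combine the lower leg with the load: R2 ‖ R_L = 2.138 kΩ.
Then V_out = V_in · R2'/(R1 + R2') = 5.83 × 2.138/6.128 = 2.034 V.
(Unloaded it would be 2.45 V; the load pulls it down.)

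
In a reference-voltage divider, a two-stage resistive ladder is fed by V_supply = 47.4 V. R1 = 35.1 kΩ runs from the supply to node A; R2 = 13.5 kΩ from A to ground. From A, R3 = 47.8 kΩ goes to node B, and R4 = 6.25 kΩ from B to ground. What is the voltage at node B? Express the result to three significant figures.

V_B ≈ 1.29 V

The second stage (R3 + R4 = 54.05 kΩ) loads node A in parallel with R2.
Effective lower resistance at A: R2 ‖ 54.05 = 10.80 kΩ.
V_A = 47.4 × 10.80/(35.1 + 10.80) = 11.15 V.
V_B = V_A × 0.1156 = 1.290 V.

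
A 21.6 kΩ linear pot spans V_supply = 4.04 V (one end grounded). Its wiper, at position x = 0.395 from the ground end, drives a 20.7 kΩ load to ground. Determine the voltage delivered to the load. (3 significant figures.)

The pot divides into 13.07 kΩ above the wiper and 8.532 kΩ below.
Lower segment in parallel with the load: 8.532 ‖ 20.7 = 6.042 kΩ.
V_out = 4.04 × 6.042/(13.07 + 6.042) = 1.277 V.

V_out ≈ 1.28 V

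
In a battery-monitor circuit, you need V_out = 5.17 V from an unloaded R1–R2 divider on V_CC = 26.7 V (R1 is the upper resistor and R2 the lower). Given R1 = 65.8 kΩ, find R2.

The divider ratio is R2/(R1+R2) = 5.17/26.7 = 0.1936.
Rearranging, R2 = R1·k/(1−k) = 65.8 × 0.2401 = 15.80 kΩ.

R2 ≈ 15.8 kΩ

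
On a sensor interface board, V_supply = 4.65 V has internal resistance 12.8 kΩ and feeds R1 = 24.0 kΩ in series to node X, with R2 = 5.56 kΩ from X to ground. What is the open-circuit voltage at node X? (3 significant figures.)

R1' = 12.8 + 24.0 = 36.80 kΩ (source resistance + R1).
Open-circuit (no load on X): V_th = V_supply · R2/(R1' + R2) = 4.65 × 5.56/(36.80 + 5.56) = 0.6103 V.

V_th ≈ 0.610 V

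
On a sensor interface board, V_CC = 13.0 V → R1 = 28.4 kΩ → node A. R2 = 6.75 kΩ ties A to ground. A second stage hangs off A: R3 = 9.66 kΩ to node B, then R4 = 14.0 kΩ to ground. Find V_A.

Node A sees R2 in parallel with the series input of stage 2, R3 + R4 = 23.66 kΩ.
Effective lower resistance at A: R2 ‖ 23.66 = 5.252 kΩ.
V_A = 13.0 × 5.252/(28.4 + 5.252) = 2.029 V.

V_A ≈ 2.03 V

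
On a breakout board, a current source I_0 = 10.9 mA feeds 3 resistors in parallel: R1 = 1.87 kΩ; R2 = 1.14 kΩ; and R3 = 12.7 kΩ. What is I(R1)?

I ≈ 3.91 mA

Conductances: ΣG = 1/1.87 + 1/1.14 + 1/12.7 = 1.491 (1/kΩ).
Current divider: I(R1) = I_0 · G_k/ΣG = 10.9 × (0.5348/1.491) = 10.9 × 0.3587 = 3.910 mA.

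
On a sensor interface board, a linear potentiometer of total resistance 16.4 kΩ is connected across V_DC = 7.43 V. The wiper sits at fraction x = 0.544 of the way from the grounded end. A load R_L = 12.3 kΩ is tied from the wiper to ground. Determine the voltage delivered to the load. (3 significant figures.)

The pot divides into 7.478 kΩ above the wiper and 8.922 kΩ below.
R_L loads the lower segment: effective lower R = 5.171 kΩ.
Then V_out = V_DC · 5.171/(7.478 + 5.171) = 3.037 V.

V_out ≈ 3.04 V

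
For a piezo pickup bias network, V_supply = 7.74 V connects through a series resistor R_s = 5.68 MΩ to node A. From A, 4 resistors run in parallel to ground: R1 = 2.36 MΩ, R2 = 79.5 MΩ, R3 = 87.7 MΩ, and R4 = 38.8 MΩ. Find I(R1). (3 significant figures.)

Combine the parallel branches: R_p = (1/2.36 + 1/79.5 + 1/87.7 + 1/38.8)⁻¹ = 2.112 MΩ.
Node voltage V_A = V_supply · R_p/(R_s + R_p) = 7.74 × 0.2710 = 2.098 V.
I(R1) = V_A / R1 = 2.098/2.36 = 0.8889 µA.

I ≈ 0.889 µA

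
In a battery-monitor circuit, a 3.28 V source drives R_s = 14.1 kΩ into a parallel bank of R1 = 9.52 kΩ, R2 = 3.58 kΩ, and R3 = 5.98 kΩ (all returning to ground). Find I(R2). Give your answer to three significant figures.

Combine the parallel branches: R_p = (1/9.52 + 1/3.58 + 1/5.98)⁻¹ = 1.813 kΩ.
V_A by voltage divider: V_A = 3.28 × 1.813/(14.1 + 1.813) = 0.3737 V.
Branch current I = V_A/R2 = 0.3737/3.58 = 0.1044 mA.
(Check via current divider: I_total = 0.2061 mA; share G_k/ΣG = 0.5064 → same result.)

I ≈ 0.104 mA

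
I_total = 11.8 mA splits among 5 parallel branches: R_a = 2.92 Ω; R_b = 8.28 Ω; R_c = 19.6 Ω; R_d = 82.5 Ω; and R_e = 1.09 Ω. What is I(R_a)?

I ≈ 2.80 mA

Total conductance ΣG = 1/2.92 + 1/8.28 + 1/19.6 + 1/82.5 + 1/1.09 = 1.444 (units of 1/Ω).
By the current-divider rule, I = I_total · G_k/ΣG = 11.8 × 0.2372 = 2.799 mA.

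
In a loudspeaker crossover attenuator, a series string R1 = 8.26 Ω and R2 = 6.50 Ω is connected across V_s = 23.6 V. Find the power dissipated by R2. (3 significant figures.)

P ≈ 16.6 W

The common current is I = 23.6/14.76 = 1.599 A.
V(R2) = I·R = 10.39 V; P = V·I = 10.39 × 1.599 = 16.62 W.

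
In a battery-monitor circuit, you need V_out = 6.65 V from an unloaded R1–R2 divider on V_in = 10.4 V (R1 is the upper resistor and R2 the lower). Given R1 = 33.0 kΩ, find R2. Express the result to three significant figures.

V_out/V_in = R2/(R1+R2) = 0.6394.
Rearranging, R2 = R1·k/(1−k) = 33.0 × 1.773 = 58.52 kΩ.

R2 ≈ 58.5 kΩ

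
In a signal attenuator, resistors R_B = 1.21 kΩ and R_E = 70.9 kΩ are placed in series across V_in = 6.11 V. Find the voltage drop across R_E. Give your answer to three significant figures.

V ≈ 6.01 V

ΣR = 1.21 + 70.9 = 72.11 kΩ.
By the voltage-divider rule, V = 6.11 × 70.90/72.11 = 6.007 V.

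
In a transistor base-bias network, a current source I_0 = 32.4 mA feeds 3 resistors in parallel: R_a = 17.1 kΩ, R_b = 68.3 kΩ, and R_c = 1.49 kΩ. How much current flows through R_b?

I ≈ 0.637 mA

ΣG = 1/17.1 + 1/68.3 + 1/1.49 = 0.7443.
R_b takes the fraction G_k/ΣG = 0.01464/0.7443 = 0.01967, so I = 32.4 × 0.01967 = 0.6374 mA.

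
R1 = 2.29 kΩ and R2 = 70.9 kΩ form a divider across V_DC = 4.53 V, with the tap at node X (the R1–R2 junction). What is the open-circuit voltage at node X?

Open-circuit (no load on X): V_th = V_DC · R2/(R1 + R2) = 4.53 × 70.9/(2.290 + 70.9) = 4.388 V.

V_th ≈ 4.39 V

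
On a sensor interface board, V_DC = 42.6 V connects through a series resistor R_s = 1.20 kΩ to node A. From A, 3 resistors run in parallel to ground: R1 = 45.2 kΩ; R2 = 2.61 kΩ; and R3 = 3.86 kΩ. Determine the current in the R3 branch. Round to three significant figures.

Equivalent of the parallel group: R_p = 1.505 kΩ.
Node voltage V_A = V_DC · R_p/(R_s + R_p) = 42.6 × 0.5564 = 23.70 V.
I(R3) = V_A / R3 = 23.70/3.86 = 6.141 mA.
(Check via current divider: I_total = 15.75 mA; share G_k/ΣG = 0.3900 → same result.)

I ≈ 6.14 mA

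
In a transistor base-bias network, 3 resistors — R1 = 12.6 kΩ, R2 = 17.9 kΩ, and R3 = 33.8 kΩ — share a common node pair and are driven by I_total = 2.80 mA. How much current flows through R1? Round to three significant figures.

Conductances: ΣG = 1/12.6 + 1/17.9 + 1/33.8 = 0.1648 (1/kΩ).
By the current-divider rule, I = I_total · G_k/ΣG = 2.80 × 0.4815 = 1.348 mA.

I ≈ 1.35 mA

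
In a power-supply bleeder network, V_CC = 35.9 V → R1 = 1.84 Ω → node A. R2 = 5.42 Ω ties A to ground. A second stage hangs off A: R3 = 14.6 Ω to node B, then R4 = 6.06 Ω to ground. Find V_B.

Looking into the second stage from A: R3 + R4 = 20.66 Ω appears in parallel with R2.
R2 ‖ (R3+R4) = 4.294 Ω.
First divider: V_A = V_CC · 4.294/(1.84 + 4.294) = 25.13 V.
Stage 2 is unloaded, so V_B = V_A · R4/(R3+R4) = 25.13 × 6.06/20.66 = 7.371 V.

V_B ≈ 7.37 V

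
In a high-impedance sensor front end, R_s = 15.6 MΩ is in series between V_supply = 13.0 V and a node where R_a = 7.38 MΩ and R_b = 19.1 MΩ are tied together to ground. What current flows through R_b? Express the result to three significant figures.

I ≈ 0.173 µA

Equivalent of the parallel group: R_p = 5.323 MΩ.
V_A = 13.0 × 5.323/20.92 = 3.307 V.
I(R_b) = V_A / R_b = 3.307/19.1 = 0.1732 µA.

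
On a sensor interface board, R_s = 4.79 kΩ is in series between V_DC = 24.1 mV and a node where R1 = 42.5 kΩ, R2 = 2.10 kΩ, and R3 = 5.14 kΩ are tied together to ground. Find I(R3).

Equivalent of the parallel group: R_p = 1.440 kΩ.
V_A = 24.1 × 1.440/6.230 = 5.572 mV.
Branch current I = V_A/R3 = 5.572/5.14 = 1.084 µA.

I ≈ 1.08 µA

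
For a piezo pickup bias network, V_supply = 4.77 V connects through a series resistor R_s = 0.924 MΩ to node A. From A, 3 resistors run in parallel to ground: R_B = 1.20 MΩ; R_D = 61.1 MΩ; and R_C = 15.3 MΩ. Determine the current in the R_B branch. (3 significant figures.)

Equivalent of the parallel group: R_p = 1.093 MΩ.
Node voltage V_A = V_supply · R_p/(R_s + R_p) = 4.77 × 0.5419 = 2.585 V.
Branch current I = V_A/R_B = 2.585/1.20 = 2.154 µA.
(Check via current divider: I_total = 2.365 µA; share G_k/ΣG = 0.9107 → same result.)

I ≈ 2.15 µA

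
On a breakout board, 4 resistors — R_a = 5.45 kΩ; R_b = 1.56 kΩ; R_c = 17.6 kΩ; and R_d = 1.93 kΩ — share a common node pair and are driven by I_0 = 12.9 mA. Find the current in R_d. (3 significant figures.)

ΣG = 1/5.45 + 1/1.56 + 1/17.6 + 1/1.93 = 1.399.
By the current-divider rule, I = I_0 · G_k/ΣG = 12.9 × 0.3702 = 4.776 mA.

I ≈ 4.78 mA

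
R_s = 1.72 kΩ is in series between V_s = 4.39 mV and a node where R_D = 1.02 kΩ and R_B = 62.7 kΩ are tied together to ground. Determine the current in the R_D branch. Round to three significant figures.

Combine the parallel branches: R_p = (1/1.02 + 1/62.7)⁻¹ = 1.004 kΩ.
V_A = 4.39 × 1.004/2.724 = 1.618 mV.
Branch current I = V_A/R_D = 1.618/1.02 = 1.586 µA.
(Equivalently: I_total = 1.612 µA, then current-divider fraction G_k/ΣG = 0.9840.)

I ≈ 1.59 µA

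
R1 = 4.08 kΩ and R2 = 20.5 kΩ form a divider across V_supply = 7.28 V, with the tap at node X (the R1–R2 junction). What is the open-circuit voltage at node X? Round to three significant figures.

V_th ≈ 6.07 V

Open-circuit (no load on X): V_th = V_supply · R2/(R1 + R2) = 7.28 × 20.5/(4.080 + 20.5) = 6.072 V.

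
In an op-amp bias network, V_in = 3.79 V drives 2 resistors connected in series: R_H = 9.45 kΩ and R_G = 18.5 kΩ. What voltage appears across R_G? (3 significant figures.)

ΣR = 9.45 + 18.5 = 27.95 kΩ.
Voltage divider: V = V_in · (18.50 / 27.95) = 3.79 × 0.6619 = 2.509 V.

V ≈ 2.51 V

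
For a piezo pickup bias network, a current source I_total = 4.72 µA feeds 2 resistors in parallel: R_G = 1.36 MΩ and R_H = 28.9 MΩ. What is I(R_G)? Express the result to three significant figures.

With just two branches, the current splits inversely with resistance.
I(R_G) = 4.72 × 28.9/(1.36 + 28.9) = 4.72 × 0.9551 = 4.508 µA.

I ≈ 4.51 µA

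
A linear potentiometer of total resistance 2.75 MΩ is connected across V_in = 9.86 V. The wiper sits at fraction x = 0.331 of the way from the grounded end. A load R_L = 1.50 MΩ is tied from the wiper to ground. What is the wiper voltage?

V_out ≈ 2.32 V

Lower segment x·R_p = 0.9103 MΩ; upper segment (1−x)·R_p = 1.840 MΩ.
Lower segment in parallel with the load: 0.9103 ‖ 1.50 = 0.5665 MΩ.
Loaded-divider output: V_out = 9.86 × 0.2354 = 2.321 V.
(Unloaded: V_out = x·V_in = 3.26 V.)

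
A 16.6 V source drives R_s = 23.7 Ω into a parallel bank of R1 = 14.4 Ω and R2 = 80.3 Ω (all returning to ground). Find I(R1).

I ≈ 0.392 A

Equivalent of the parallel group: R_p = 12.21 Ω.
Node voltage V_A = V_in · R_p/(R_s + R_p) = 16.6 × 0.3400 = 5.644 V.
I(R1) = V_A / R1 = 5.644/14.4 = 0.3920 A.
(Check via current divider: I_total = 0.4623 A; share G_k/ΣG = 0.8479 → same result.)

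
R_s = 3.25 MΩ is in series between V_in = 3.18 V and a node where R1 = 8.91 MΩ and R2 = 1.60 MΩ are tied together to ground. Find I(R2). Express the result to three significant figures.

Combine the parallel branches: R_p = (1/8.91 + 1/1.60)⁻¹ = 1.356 MΩ.
V_A by voltage divider: V_A = 3.18 × 1.356/(3.25 + 1.356) = 0.9364 V.
I(R2) = V_A / R2 = 0.9364/1.60 = 0.5852 µA.
(Equivalently: I_total = 0.6903 µA, then current-divider fraction G_k/ΣG = 0.8478.)

I ≈ 0.585 µA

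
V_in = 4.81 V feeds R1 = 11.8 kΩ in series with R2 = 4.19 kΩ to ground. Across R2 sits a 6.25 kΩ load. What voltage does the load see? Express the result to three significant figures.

V_out ≈ 0.843 V

First combine the lower leg with the load: R2 ‖ R_L = 2.508 kΩ.
Then V_out = V_in · R2'/(R1 + R2') = 4.81 × 2.508/14.31 = 0.8432 V.
(Unloaded it would be 1.26 V; the load pulls it down.)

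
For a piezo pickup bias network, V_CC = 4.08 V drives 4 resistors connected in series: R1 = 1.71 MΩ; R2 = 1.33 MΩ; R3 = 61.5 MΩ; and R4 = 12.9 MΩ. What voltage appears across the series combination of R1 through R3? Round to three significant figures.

Total series resistance ΣR = 1.71 + 1.33 + 61.5 + 12.9 = 77.44 MΩ.
R_{R1..R3} = 1.71 + 1.33 + 61.5 = 64.54 MΩ.
V = V_CC · R/ΣR = 4.08 × 0.8334 = 3.400 V.

V ≈ 3.40 V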